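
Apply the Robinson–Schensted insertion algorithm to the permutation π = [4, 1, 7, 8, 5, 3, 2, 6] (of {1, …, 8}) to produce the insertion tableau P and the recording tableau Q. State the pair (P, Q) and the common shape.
P = [1, 2, 6] / [3, 5, 8] / [4] / [7];  Q = [1, 3, 4] / [2, 5, 8] / [6] / [7];  common shape = (3, 3, 1, 1)

Row-insert the values π_1, π_2, … into P one at a time, bumping the leftmost entry strictly greater than the inserted value down to the next row. The recording tableau Q records, in position (i, j), the step at which that cell was added to P.
  Insert 4 (step 1): P = [4];  Q = [1]
  Insert 1 (step 2): P = [1] / [4];  Q = [1] / [2]
  Insert 7 (step 3): P = [1, 7] / [4];  Q = [1, 3] / [2]
  Insert 8 (step 4): P = [1, 7, 8] / [4];  Q = [1, 3, 4] / [2]
  Insert 5 (step 5): P = [1, 5, 8] / [4, 7];  Q = [1, 3, 4] / [2, 5]
  Insert 3 (step 6): P = [1, 3, 8] / [4, 5] / [7];  Q = [1, 3, 4] / [2, 5] / [6]
  Insert 2 (step 7): P = [1, 2, 8] / [3, 5] / [4] / [7];  Q = [1, 3, 4] / [2, 5] / [6] / [7]
  Insert 6 (step 8): P = [1, 2, 6] / [3, 5, 8] / [4] / [7];  Q = [1, 3, 4] / [2, 5, 8] / [6] / [7]
Final shape: (3, 3, 1, 1).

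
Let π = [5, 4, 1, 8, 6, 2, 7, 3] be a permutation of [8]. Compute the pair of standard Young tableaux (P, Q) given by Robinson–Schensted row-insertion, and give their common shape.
P = [1, 2, 3] / [4, 6, 7] / [5, 8];  Q = [1, 4, 7] / [2, 5, 8] / [3, 6];  common shape = (3, 3, 2)

Row-insert the values π_1, π_2, … into P one at a time, bumping the leftmost entry strictly greater than the inserted value down to the next row. The recording tableau Q records, in position (i, j), the step at which that cell was added to P.
  Insert 5 (step 1): P = [5];  Q = [1]
  Insert 4 (step 2): P = [4] / [5];  Q = [1] / [2]
  Insert 1 (step 3): P = [1] / [4] / [5];  Q = [1] / [2] / [3]
  Insert 8 (step 4): P = [1, 8] / [4] / [5];  Q = [1, 4] / [2] / [3]
  Insert 6 (step 5): P = [1, 6] / [4, 8] / [5];  Q = [1, 4] / [2, 5] / [3]
  Insert 2 (step 6): P = [1, 2] / [4, 6] / [5, 8];  Q = [1, 4] / [2, 5] / [3, 6]
  Insert 7 (step 7): P = [1, 2, 7] / [4, 6] / [5, 8];  Q = [1, 4, 7] / [2, 5] / [3, 6]
  Insert 3 (step 8): P = [1, 2, 3] / [4, 6, 7] / [5, 8];  Q = [1, 4, 7] / [2, 5, 8] / [3, 6]
Final shape: (3, 3, 2).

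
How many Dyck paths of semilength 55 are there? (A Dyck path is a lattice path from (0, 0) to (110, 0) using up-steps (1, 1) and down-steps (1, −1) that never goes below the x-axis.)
C_55 = 1759414616608818870992479875972

These Dyck paths are counted by the Catalan number C_n = (1/(n + 1)) · C(2n, n). For n = 55: C_55 = (1/56) · C(110, 55) = 98527218530093856775578873054432/56 = 1759414616608818870992479875972.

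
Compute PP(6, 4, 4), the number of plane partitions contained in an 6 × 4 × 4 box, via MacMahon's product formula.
PP(6, 4, 4) = 9343620

Evaluate the triple product over i = 1..6, j = 1..4, k = 1..4. The factors are (2/1) · (3/2) · (4/3) · (5/4) · (3/2) · (4/3) · (5/4) · (6/5) · … (96 factors total). The numerators and denominators telescope so the product is an integer; carrying out the multiplication exactly gives PP(6, 4, 4) = 9343620.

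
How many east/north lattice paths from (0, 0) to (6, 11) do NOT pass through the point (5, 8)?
Number of paths = 7228

Total paths from (0, 0) to (6, 11): C(17, 6) = 12376. Paths through (5, 8): (paths (0, 0) → (5, 8)) × (paths (5, 8) → (6, 11)) = C(13, 5) · C(4, 1) = 1287 · 4 = 5148. Avoidance count = 12376 − 5148 = 7228.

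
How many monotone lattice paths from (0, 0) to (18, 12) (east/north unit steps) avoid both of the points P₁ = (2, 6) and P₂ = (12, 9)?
Number of paths = 60386613

Inclusion–exclusion. Total paths: C(30, 18) = 86493225. Through P₁: C(8, 2)·C(22, 16) = 2089164. Through P₂: C(21, 12)·C(9, 6) = 24690120. Since P₁ is strictly southwest of P₂, a monotone path through both must visit P₁ then P₂; paths through both = C(8, 2)·C(13, 10)·C(9, 6) = 672672. Avoid both = 86493225 − 2089164 − 24690120 + 672672 = 60386613.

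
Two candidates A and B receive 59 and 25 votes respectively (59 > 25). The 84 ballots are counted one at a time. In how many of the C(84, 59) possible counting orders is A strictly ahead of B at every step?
Strict-lead orderings = 623611801452754986768

Total orderings of the 84 votes with 59 for A: C(84, 59) = 1540687980059747614368. By the Bertrand ballot formula (Cycle Lemma / reflection principle), the number of orderings in which A is strictly ahead of B throughout is (p − q)/(p + q) · C(p + q, p) = (59 − 25)/(59 + 25) · 1540687980059747614368 = 623611801452754986768.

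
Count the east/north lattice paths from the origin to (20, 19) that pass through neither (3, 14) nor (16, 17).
Number of paths = 51409022640

Inclusion–exclusion. Total paths: C(39, 20) = 68923264410. Through P₁: C(17, 3)·C(22, 17) = 17907120. Through P₂: C(33, 16)·C(6, 4) = 17502046650. Since P₁ is strictly southwest of P₂, a monotone path through both must visit P₁ then P₂; paths through both = C(17, 3)·C(16, 13)·C(6, 4) = 5712000. Avoid both = 68923264410 − 17907120 − 17502046650 + 5712000 = 51409022640.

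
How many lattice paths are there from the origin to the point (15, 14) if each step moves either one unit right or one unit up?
Number of paths = 77558760

A monotone lattice path from (0, 0) to (15, 14) consists of 15 east steps and 14 north steps in some order, so it is determined by which 15 of the 29 steps are east. The count is C(29, 15) = 77558760.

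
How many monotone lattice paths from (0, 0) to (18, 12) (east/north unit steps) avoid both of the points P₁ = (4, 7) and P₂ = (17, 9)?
Number of paths = 70296385

Inclusion–exclusion. Total paths: C(30, 18) = 86493225. Through P₁: C(11, 4)·C(19, 14) = 3837240. Through P₂: C(26, 17)·C(4, 1) = 12498200. Since P₁ is strictly southwest of P₂, a monotone path through both must visit P₁ then P₂; paths through both = C(11, 4)·C(15, 13)·C(4, 1) = 138600. Avoid both = 86493225 − 3837240 − 12498200 + 138600 = 70296385.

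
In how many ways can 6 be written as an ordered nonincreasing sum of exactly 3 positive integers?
p(6, 3 parts) = 3

Partitions of n into exactly k parts ↔ partitions of n − k into at most k parts (subtract 1 from each part). For n = 6, k = 3, the partitions are: 4+1+1, 3+2+1, 2+2+2. Count = 3.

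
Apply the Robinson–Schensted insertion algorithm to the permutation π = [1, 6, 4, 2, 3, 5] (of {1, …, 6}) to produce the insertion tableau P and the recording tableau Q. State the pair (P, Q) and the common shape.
P = [1, 2, 3, 5] / [4] / [6];  Q = [1, 2, 5, 6] / [3] / [4];  common shape = (4, 1, 1)

Row-insert the values π_1, π_2, … into P one at a time, bumping the leftmost entry strictly greater than the inserted value down to the next row. The recording tableau Q records, in position (i, j), the step at which that cell was added to P.
  Insert 1 (step 1): P = [1];  Q = [1]
  Insert 6 (step 2): P = [1, 6];  Q = [1, 2]
  Insert 4 (step 3): P = [1, 4] / [6];  Q = [1, 2] / [3]
  Insert 2 (step 4): P = [1, 2] / [4] / [6];  Q = [1, 2] / [3] / [4]
  Insert 3 (step 5): P = [1, 2, 3] / [4] / [6];  Q = [1, 2, 5] / [3] / [4]
  Insert 5 (step 6): P = [1, 2, 3, 5] / [4] / [6];  Q = [1, 2, 5, 6] / [3] / [4]
Final shape: (4, 1, 1).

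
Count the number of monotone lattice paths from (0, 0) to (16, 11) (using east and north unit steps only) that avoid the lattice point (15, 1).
Number of paths = 13037719

Total paths from (0, 0) to (16, 11): C(27, 16) = 13037895. Paths through (15, 1): (paths (0, 0) → (15, 1)) × (paths (15, 1) → (16, 11)) = C(16, 15) · C(11, 1) = 16 · 11 = 176. Avoidance count = 13037895 − 176 = 13037719.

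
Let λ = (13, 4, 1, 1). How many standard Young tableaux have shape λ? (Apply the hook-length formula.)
# SYT of shape (13, 4, 1, 1) = 169575

Hook-length formula: f^λ = n! / Π hook(c), product over all cells c of the Young diagram. For λ = (13, 4, 1, 1), n = 19 boxes. Hook lengths by row (left-to-right, top-to-bottom): [16, 13, 12, 11, 9, 8, 7, 6, 5, 4, 3, 2, 1]; [6, 3, 2, 1]; [2]; [1]. Product of hooks = 717352796160. So f^λ = 19! / 717352796160 = 121645100408832000 / 717352796160 = 169575.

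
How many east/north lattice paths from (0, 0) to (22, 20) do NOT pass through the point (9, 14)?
Number of paths = 491619608340

Total paths from (0, 0) to (22, 20): C(42, 22) = 513791607420. Paths through (9, 14): (paths (0, 0) → (9, 14)) × (paths (9, 14) → (22, 20)) = C(23, 9) · C(19, 13) = 817190 · 27132 = 22171999080. Avoidance count = 513791607420 − 22171999080 = 491619608340.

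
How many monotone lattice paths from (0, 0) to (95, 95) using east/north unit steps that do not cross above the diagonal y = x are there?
C_95 = 944973797977428207852605870454939596837230758234904050

These NE paths below the diagonal are counted by the Catalan number C_n = (1/(n + 1)) · C(2n, n). For n = 95: C_95 = (1/96) · C(190, 95) = 90717484605833107953850163563674201296374152790550788800/96 = 944973797977428207852605870454939596837230758234904050.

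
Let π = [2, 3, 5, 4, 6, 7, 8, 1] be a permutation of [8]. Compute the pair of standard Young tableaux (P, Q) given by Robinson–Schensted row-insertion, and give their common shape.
P = [1, 3, 4, 6, 7, 8] / [2] / [5];  Q = [1, 2, 3, 5, 6, 7] / [4] / [8];  common shape = (6, 1, 1)

Row-insert the values π_1, π_2, … into P one at a time, bumping the leftmost entry strictly greater than the inserted value down to the next row. The recording tableau Q records, in position (i, j), the step at which that cell was added to P.
  Insert 2 (step 1): P = [2];  Q = [1]
  Insert 3 (step 2): P = [2, 3];  Q = [1, 2]
  Insert 5 (step 3): P = [2, 3, 5];  Q = [1, 2, 3]
  Insert 4 (step 4): P = [2, 3, 4] / [5];  Q = [1, 2, 3] / [4]
  Insert 6 (step 5): P = [2, 3, 4, 6] / [5];  Q = [1, 2, 3, 5] / [4]
  Insert 7 (step 6): P = [2, 3, 4, 6, 7] / [5];  Q = [1, 2, 3, 5, 6] / [4]
  Insert 8 (step 7): P = [2, 3, 4, 6, 7, 8] / [5];  Q = [1, 2, 3, 5, 6, 7] / [4]
  Insert 1 (step 8): P = [1, 3, 4, 6, 7, 8] / [2] / [5];  Q = [1, 2, 3, 5, 6, 7] / [4] / [8]
Final shape: (6, 1, 1).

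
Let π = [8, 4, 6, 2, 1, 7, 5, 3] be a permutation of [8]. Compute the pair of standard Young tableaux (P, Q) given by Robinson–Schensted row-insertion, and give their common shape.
P = [1, 3, 7] / [2, 5] / [4, 6] / [8];  Q = [1, 3, 6] / [2, 7] / [4, 8] / [5];  common shape = (3, 2, 2, 1)

Row-insert the values π_1, π_2, … into P one at a time, bumping the leftmost entry strictly greater than the inserted value down to the next row. The recording tableau Q records, in position (i, j), the step at which that cell was added to P.
  Insert 8 (step 1): P = [8];  Q = [1]
  Insert 4 (step 2): P = [4] / [8];  Q = [1] / [2]
  Insert 6 (step 3): P = [4, 6] / [8];  Q = [1, 3] / [2]
  Insert 2 (step 4): P = [2, 6] / [4] / [8];  Q = [1, 3] / [2] / [4]
  Insert 1 (step 5): P = [1, 6] / [2] / [4] / [8];  Q = [1, 3] / [2] / [4] / [5]
  Insert 7 (step 6): P = [1, 6, 7] / [2] / [4] / [8];  Q = [1, 3, 6] / [2] / [4] / [5]
  Insert 5 (step 7): P = [1, 5, 7] / [2, 6] / [4] / [8];  Q = [1, 3, 6] / [2, 7] / [4] / [5]
  Insert 3 (step 8): P = [1, 3, 7] / [2, 5] / [4, 6] / [8];  Q = [1, 3, 6] / [2, 7] / [4, 8] / [5]
Final shape: (3, 2, 2, 1).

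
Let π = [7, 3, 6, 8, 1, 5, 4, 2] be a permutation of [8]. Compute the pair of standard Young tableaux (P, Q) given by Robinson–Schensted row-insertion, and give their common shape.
P = [1, 2, 8] / [3, 4] / [5] / [6] / [7];  Q = [1, 3, 4] / [2, 6] / [5] / [7] / [8];  common shape = (3, 2, 1, 1, 1)

Row-insert the values π_1, π_2, … into P one at a time, bumping the leftmost entry strictly greater than the inserted value down to the next row. The recording tableau Q records, in position (i, j), the step at which that cell was added to P.
  Insert 7 (step 1): P = [7];  Q = [1]
  Insert 3 (step 2): P = [3] / [7];  Q = [1] / [2]
  Insert 6 (step 3): P = [3, 6] / [7];  Q = [1, 3] / [2]
  Insert 8 (step 4): P = [3, 6, 8] / [7];  Q = [1, 3, 4] / [2]
  Insert 1 (step 5): P = [1, 6, 8] / [3] / [7];  Q = [1, 3, 4] / [2] / [5]
  Insert 5 (step 6): P = [1, 5, 8] / [3, 6] / [7];  Q = [1, 3, 4] / [2, 6] / [5]
  Insert 4 (step 7): P = [1, 4, 8] / [3, 5] / [6] / [7];  Q = [1, 3, 4] / [2, 6] / [5] / [7]
  Insert 2 (step 8): P = [1, 2, 8] / [3, 4] / [5] / [6] / [7];  Q = [1, 3, 4] / [2, 6] / [5] / [7] / [8]
Final shape: (3, 2, 1, 1, 1).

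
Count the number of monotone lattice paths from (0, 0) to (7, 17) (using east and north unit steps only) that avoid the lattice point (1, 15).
Number of paths = 345656

Total paths from (0, 0) to (7, 17): C(24, 7) = 346104. Paths through (1, 15): (paths (0, 0) → (1, 15)) × (paths (1, 15) → (7, 17)) = C(16, 1) · C(8, 6) = 16 · 28 = 448. Avoidance count = 346104 − 448 = 345656.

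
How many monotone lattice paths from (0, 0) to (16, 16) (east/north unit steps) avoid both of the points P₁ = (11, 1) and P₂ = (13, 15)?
Number of paths = 451131462

Inclusion–exclusion. Total paths: C(32, 16) = 601080390. Through P₁: C(12, 11)·C(20, 5) = 186048. Through P₂: C(28, 13)·C(4, 3) = 149768640. Since P₁ is strictly southwest of P₂, a monotone path through both must visit P₁ then P₂; paths through both = C(12, 11)·C(16, 2)·C(4, 3) = 5760. Avoid both = 601080390 − 186048 − 149768640 + 5760 = 451131462.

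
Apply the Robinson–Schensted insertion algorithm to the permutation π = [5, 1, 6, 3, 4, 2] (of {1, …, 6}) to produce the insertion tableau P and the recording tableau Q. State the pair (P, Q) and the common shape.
P = [1, 2, 4] / [3, 6] / [5];  Q = [1, 3, 5] / [2, 4] / [6];  common shape = (3, 2, 1)

Row-insert the values π_1, π_2, … into P one at a time, bumping the leftmost entry strictly greater than the inserted value down to the next row. The recording tableau Q records, in position (i, j), the step at which that cell was added to P.
  Insert 5 (step 1): P = [5];  Q = [1]
  Insert 1 (step 2): P = [1] / [5];  Q = [1] / [2]
  Insert 6 (step 3): P = [1, 6] / [5];  Q = [1, 3] / [2]
  Insert 3 (step 4): P = [1, 3] / [5, 6];  Q = [1, 3] / [2, 4]
  Insert 4 (step 5): P = [1, 3, 4] / [5, 6];  Q = [1, 3, 5] / [2, 4]
  Insert 2 (step 6): P = [1, 2, 4] / [3, 6] / [5];  Q = [1, 3, 5] / [2, 4] / [6]
Final shape: (3, 2, 1).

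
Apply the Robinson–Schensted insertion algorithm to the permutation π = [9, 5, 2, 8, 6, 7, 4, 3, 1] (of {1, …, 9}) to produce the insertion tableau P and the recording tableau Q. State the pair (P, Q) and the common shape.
P = [1, 3, 7] / [2, 6] / [4] / [5] / [8] / [9];  Q = [1, 4, 6] / [2, 5] / [3] / [7] / [8] / [9];  common shape = (3, 2, 1, 1, 1, 1)

Row-insert the values π_1, π_2, … into P one at a time, bumping the leftmost entry strictly greater than the inserted value down to the next row. The recording tableau Q records, in position (i, j), the step at which that cell was added to P.
  Insert 9 (step 1): P = [9];  Q = [1]
  Insert 5 (step 2): P = [5] / [9];  Q = [1] / [2]
  Insert 2 (step 3): P = [2] / [5] / [9];  Q = [1] / [2] / [3]
  Insert 8 (step 4): P = [2, 8] / [5] / [9];  Q = [1, 4] / [2] / [3]
  Insert 6 (step 5): P = [2, 6] / [5, 8] / [9];  Q = [1, 4] / [2, 5] / [3]
  Insert 7 (step 6): P = [2, 6, 7] / [5, 8] / [9];  Q = [1, 4, 6] / [2, 5] / [3]
  Insert 4 (step 7): P = [2, 4, 7] / [5, 6] / [8] / [9];  Q = [1, 4, 6] / [2, 5] / [3] / [7]
  Insert 3 (step 8): P = [2, 3, 7] / [4, 6] / [5] / [8] / [9];  Q = [1, 4, 6] / [2, 5] / [3] / [7] / [8]
  Insert 1 (step 9): P = [1, 3, 7] / [2, 6] / [4] / [5] / [8] / [9];  Q = [1, 4, 6] / [2, 5] / [3] / [7] / [8] / [9]
Final shape: (3, 2, 1, 1, 1, 1).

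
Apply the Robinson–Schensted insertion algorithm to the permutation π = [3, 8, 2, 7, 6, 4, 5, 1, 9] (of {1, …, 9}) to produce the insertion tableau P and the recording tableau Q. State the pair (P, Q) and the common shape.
P = [1, 4, 5, 9] / [2, 6] / [3] / [7] / [8];  Q = [1, 2, 7, 9] / [3, 4] / [5] / [6] / [8];  common shape = (4, 2, 1, 1, 1)

Row-insert the values π_1, π_2, … into P one at a time, bumping the leftmost entry strictly greater than the inserted value down to the next row. The recording tableau Q records, in position (i, j), the step at which that cell was added to P.
  Insert 3 (step 1): P = [3];  Q = [1]
  Insert 8 (step 2): P = [3, 8];  Q = [1, 2]
  Insert 2 (step 3): P = [2, 8] / [3];  Q = [1, 2] / [3]
  Insert 7 (step 4): P = [2, 7] / [3, 8];  Q = [1, 2] / [3, 4]
  Insert 6 (step 5): P = [2, 6] / [3, 7] / [8];  Q = [1, 2] / [3, 4] / [5]
  Insert 4 (step 6): P = [2, 4] / [3, 6] / [7] / [8];  Q = [1, 2] / [3, 4] / [5] / [6]
  Insert 5 (step 7): P = [2, 4, 5] / [3, 6] / [7] / [8];  Q = [1, 2, 7] / [3, 4] / [5] / [6]
  Insert 1 (step 8): P = [1, 4, 5] / [2, 6] / [3] / [7] / [8];  Q = [1, 2, 7] / [3, 4] / [5] / [6] / [8]
  Insert 9 (step 9): P = [1, 4, 5, 9] / [2, 6] / [3] / [7] / [8];  Q = [1, 2, 7, 9] / [3, 4] / [5] / [6] / [8]
Final shape: (4, 2, 1, 1, 1).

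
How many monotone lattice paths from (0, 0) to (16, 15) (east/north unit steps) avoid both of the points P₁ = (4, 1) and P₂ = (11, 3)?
Number of paths = 251113103

Inclusion–exclusion. Total paths: C(31, 16) = 300540195. Through P₁: C(5, 4)·C(26, 12) = 48288500. Through P₂: C(14, 11)·C(17, 5) = 2252432. Since P₁ is strictly southwest of P₂, a monotone path through both must visit P₁ then P₂; paths through both = C(5, 4)·C(9, 7)·C(17, 5) = 1113840. Avoid both = 300540195 − 48288500 − 2252432 + 1113840 = 251113103.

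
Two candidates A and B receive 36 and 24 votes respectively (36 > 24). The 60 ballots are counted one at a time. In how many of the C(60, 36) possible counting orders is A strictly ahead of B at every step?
Strict-lead orderings = 7210477496434485

Total orderings of the 60 votes with 36 for A: C(60, 36) = 36052387482172425. By the Bertrand ballot formula (Cycle Lemma / reflection principle), the number of orderings in which A is strictly ahead of B throughout is (p − q)/(p + q) · C(p + q, p) = (36 − 24)/(36 + 24) · 36052387482172425 = 7210477496434485.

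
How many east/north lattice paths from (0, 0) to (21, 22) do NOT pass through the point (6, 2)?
Number of paths = 961107073380

Total paths from (0, 0) to (21, 22): C(43, 21) = 1052049481860. Paths through (6, 2): (paths (0, 0) → (6, 2)) × (paths (6, 2) → (21, 22)) = C(8, 6) · C(35, 15) = 28 · 3247943160 = 90942408480. Avoidance count = 1052049481860 − 90942408480 = 961107073380.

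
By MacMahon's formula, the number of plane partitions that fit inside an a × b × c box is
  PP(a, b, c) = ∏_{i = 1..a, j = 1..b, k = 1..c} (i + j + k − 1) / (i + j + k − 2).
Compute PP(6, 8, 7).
PP(6, 8, 7) = 19702998159210080

Evaluate the triple product over i = 1..6, j = 1..8, k = 1..7. The factors are (2/1) · (3/2) · (4/3) · (5/4) · (6/5) · (7/6) · (8/7) · (3/2) · … (336 factors total). The numerators and denominators telescope so the product is an integer; carrying out the multiplication exactly gives PP(6, 8, 7) = 19702998159210080.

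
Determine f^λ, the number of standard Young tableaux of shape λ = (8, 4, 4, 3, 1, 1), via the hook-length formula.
# SYT of shape (8, 4, 4, 3, 1, 1) = 483492240

Hook-length formula: f^λ = n! / Π hook(c), product over all cells c of the Young diagram. For λ = (8, 4, 4, 3, 1, 1), n = 21 boxes. Hook lengths by row (left-to-right, top-to-bottom): [13, 10, 9, 7, 4, 3, 2, 1]; [8, 5, 4, 2]; [7, 4, 3, 1]; [5, 2, 1]; [2]; [1]. Product of hooks = 105670656000. So f^λ = 21! / 105670656000 = 51090942171709440000 / 105670656000 = 483492240.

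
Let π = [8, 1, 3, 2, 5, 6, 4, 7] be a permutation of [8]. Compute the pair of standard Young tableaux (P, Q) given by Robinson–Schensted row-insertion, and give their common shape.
P = [1, 2, 4, 6, 7] / [3, 5] / [8];  Q = [1, 3, 5, 6, 8] / [2, 7] / [4];  common shape = (5, 2, 1)

Row-insert the values π_1, π_2, … into P one at a time, bumping the leftmost entry strictly greater than the inserted value down to the next row. The recording tableau Q records, in position (i, j), the step at which that cell was added to P.
  Insert 8 (step 1): P = [8];  Q = [1]
  Insert 1 (step 2): P = [1] / [8];  Q = [1] / [2]
  Insert 3 (step 3): P = [1, 3] / [8];  Q = [1, 3] / [2]
  Insert 2 (step 4): P = [1, 2] / [3] / [8];  Q = [1, 3] / [2] / [4]
  Insert 5 (step 5): P = [1, 2, 5] / [3] / [8];  Q = [1, 3, 5] / [2] / [4]
  Insert 6 (step 6): P = [1, 2, 5, 6] / [3] / [8];  Q = [1, 3, 5, 6] / [2] / [4]
  Insert 4 (step 7): P = [1, 2, 4, 6] / [3, 5] / [8];  Q = [1, 3, 5, 6] / [2, 7] / [4]
  Insert 7 (step 8): P = [1, 2, 4, 6, 7] / [3, 5] / [8];  Q = [1, 3, 5, 6, 8] / [2, 7] / [4]
Final shape: (5, 2, 1).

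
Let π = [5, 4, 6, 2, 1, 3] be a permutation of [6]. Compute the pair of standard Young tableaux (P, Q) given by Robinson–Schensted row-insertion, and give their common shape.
P = [1, 3] / [2, 6] / [4] / [5];  Q = [1, 3] / [2, 6] / [4] / [5];  common shape = (2, 2, 1, 1)

Row-insert the values π_1, π_2, … into P one at a time, bumping the leftmost entry strictly greater than the inserted value down to the next row. The recording tableau Q records, in position (i, j), the step at which that cell was added to P.
  Insert 5 (step 1): P = [5];  Q = [1]
  Insert 4 (step 2): P = [4] / [5];  Q = [1] / [2]
  Insert 6 (step 3): P = [4, 6] / [5];  Q = [1, 3] / [2]
  Insert 2 (step 4): P = [2, 6] / [4] / [5];  Q = [1, 3] / [2] / [4]
  Insert 1 (step 5): P = [1, 6] / [2] / [4] / [5];  Q = [1, 3] / [2] / [4] / [5]
  Insert 3 (step 6): P = [1, 3] / [2, 6] / [4] / [5];  Q = [1, 3] / [2, 6] / [4] / [5]
Final shape: (2, 2, 1, 1).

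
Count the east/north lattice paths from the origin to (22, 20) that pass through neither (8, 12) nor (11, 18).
Number of paths = 471636947340

Inclusion–exclusion. Total paths: C(42, 22) = 513791607420. Through P₁: C(20, 8)·C(22, 14) = 40281426900. Through P₂: C(29, 11)·C(13, 11) = 2698588620. Since P₁ is strictly southwest of P₂, a monotone path through both must visit P₁ then P₂; paths through both = C(20, 8)·C(9, 3)·C(13, 11) = 825355440. Avoid both = 513791607420 − 40281426900 − 2698588620 + 825355440 = 471636947340.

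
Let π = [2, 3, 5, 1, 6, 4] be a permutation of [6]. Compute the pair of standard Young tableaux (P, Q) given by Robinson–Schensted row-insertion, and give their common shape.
P = [1, 3, 4, 6] / [2, 5];  Q = [1, 2, 3, 5] / [4, 6];  common shape = (4, 2)

Row-insert the values π_1, π_2, … into P one at a time, bumping the leftmost entry strictly greater than the inserted value down to the next row. The recording tableau Q records, in position (i, j), the step at which that cell was added to P.
  Insert 2 (step 1): P = [2];  Q = [1]
  Insert 3 (step 2): P = [2, 3];  Q = [1, 2]
  Insert 5 (step 3): P = [2, 3, 5];  Q = [1, 2, 3]
  Insert 1 (step 4): P = [1, 3, 5] / [2];  Q = [1, 2, 3] / [4]
  Insert 6 (step 5): P = [1, 3, 5, 6] / [2];  Q = [1, 2, 3, 5] / [4]
  Insert 4 (step 6): P = [1, 3, 4, 6] / [2, 5];  Q = [1, 2, 3, 5] / [4, 6]
Final shape: (4, 2).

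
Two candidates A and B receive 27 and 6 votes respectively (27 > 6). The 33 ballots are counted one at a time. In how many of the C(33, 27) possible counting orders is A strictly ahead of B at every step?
Strict-lead orderings = 704816

Total orderings of the 33 votes with 27 for A: C(33, 27) = 1107568. By the Bertrand ballot formula (Cycle Lemma / reflection principle), the number of orderings in which A is strictly ahead of B throughout is (p − q)/(p + q) · C(p + q, p) = (27 − 6)/(27 + 6) · 1107568 = 704816.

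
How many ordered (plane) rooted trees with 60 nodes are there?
C_59 = 405944995127576985730643443367112

These ordered rooted trees are counted by the Catalan number C_n = (1/(n + 1)) · C(2n, n). For n = 59: C_59 = (1/60) · C(118, 59) = 24356699707654619143838606602026720/60 = 405944995127576985730643443367112.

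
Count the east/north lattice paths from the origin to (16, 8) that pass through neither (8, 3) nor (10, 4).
Number of paths = 416856

Inclusion–exclusion. Total paths: C(24, 16) = 735471. Through P₁: C(11, 8)·C(13, 8) = 212355. Through P₂: C(14, 10)·C(10, 6) = 210210. Since P₁ is strictly southwest of P₂, a monotone path through both must visit P₁ then P₂; paths through both = C(11, 8)·C(3, 2)·C(10, 6) = 103950. Avoid both = 735471 − 212355 − 210210 + 103950 = 416856.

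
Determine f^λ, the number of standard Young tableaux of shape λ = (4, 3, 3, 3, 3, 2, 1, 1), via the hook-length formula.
# SYT of shape (4, 3, 3, 3, 3, 2, 1, 1) = 22044750

Hook-length formula: f^λ = n! / Π hook(c), product over all cells c of the Young diagram. For λ = (4, 3, 3, 3, 3, 2, 1, 1), n = 20 boxes. Hook lengths by row (left-to-right, top-to-bottom): [11, 8, 6, 1]; [9, 6, 4]; [8, 5, 3]; [7, 4, 2]; [6, 3, 1]; [4, 1]; [2]; [1]. Product of hooks = 110361968640. So f^λ = 20! / 110361968640 = 2432902008176640000 / 110361968640 = 22044750.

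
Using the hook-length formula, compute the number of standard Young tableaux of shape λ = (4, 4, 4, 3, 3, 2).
# SYT of shape (4, 4, 4, 3, 3, 2) = 20785050

Hook-length formula: f^λ = n! / Π hook(c), product over all cells c of the Young diagram. For λ = (4, 4, 4, 3, 3, 2), n = 20 boxes. Hook lengths by row (left-to-right, top-to-bottom): [9, 8, 6, 3]; [8, 7, 5, 2]; [7, 6, 4, 1]; [5, 4, 2]; [4, 3, 1]; [2, 1]. Product of hooks = 117050572800. So f^λ = 20! / 117050572800 = 2432902008176640000 / 117050572800 = 20785050.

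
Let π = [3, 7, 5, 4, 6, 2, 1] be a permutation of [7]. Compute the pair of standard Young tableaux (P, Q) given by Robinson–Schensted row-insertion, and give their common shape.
P = [1, 4, 6] / [2] / [3] / [5] / [7];  Q = [1, 2, 5] / [3] / [4] / [6] / [7];  common shape = (3, 1, 1, 1, 1)

Row-insert the values π_1, π_2, … into P one at a time, bumping the leftmost entry strictly greater than the inserted value down to the next row. The recording tableau Q records, in position (i, j), the step at which that cell was added to P.
  Insert 3 (step 1): P = [3];  Q = [1]
  Insert 7 (step 2): P = [3, 7];  Q = [1, 2]
  Insert 5 (step 3): P = [3, 5] / [7];  Q = [1, 2] / [3]
  Insert 4 (step 4): P = [3, 4] / [5] / [7];  Q = [1, 2] / [3] / [4]
  Insert 6 (step 5): P = [3, 4, 6] / [5] / [7];  Q = [1, 2, 5] / [3] / [4]
  Insert 2 (step 6): P = [2, 4, 6] / [3] / [5] / [7];  Q = [1, 2, 5] / [3] / [4] / [6]
  Insert 1 (step 7): P = [1, 4, 6] / [2] / [3] / [5] / [7];  Q = [1, 2, 5] / [3] / [4] / [6] / [7]
Final shape: (3, 1, 1, 1, 1).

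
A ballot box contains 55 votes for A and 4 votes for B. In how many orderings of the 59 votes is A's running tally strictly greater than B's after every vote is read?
Strict-lead orderings = 393414

Total orderings of the 59 votes with 55 for A: C(59, 55) = 455126. By the Bertrand ballot formula (Cycle Lemma / reflection principle), the number of orderings in which A is strictly ahead of B throughout is (p − q)/(p + q) · C(p + q, p) = (55 − 4)/(55 + 4) · 455126 = 393414.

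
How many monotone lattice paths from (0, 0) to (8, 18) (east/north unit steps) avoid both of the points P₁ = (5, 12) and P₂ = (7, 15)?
Number of paths = 607827

Inclusion–exclusion. Total paths: C(26, 8) = 1562275. Through P₁: C(17, 5)·C(9, 3) = 519792. Through P₂: C(22, 7)·C(4, 1) = 682176. Since P₁ is strictly southwest of P₂, a monotone path through both must visit P₁ then P₂; paths through both = C(17, 5)·C(5, 2)·C(4, 1) = 247520. Avoid both = 1562275 − 519792 − 682176 + 247520 = 607827.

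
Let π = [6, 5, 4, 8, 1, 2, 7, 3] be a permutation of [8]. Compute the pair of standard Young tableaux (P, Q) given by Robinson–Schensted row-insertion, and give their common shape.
P = [1, 2, 3] / [4, 7] / [5, 8] / [6];  Q = [1, 4, 7] / [2, 6] / [3, 8] / [5];  common shape = (3, 2, 2, 1)

Row-insert the values π_1, π_2, … into P one at a time, bumping the leftmost entry strictly greater than the inserted value down to the next row. The recording tableau Q records, in position (i, j), the step at which that cell was added to P.
  Insert 6 (step 1): P = [6];  Q = [1]
  Insert 5 (step 2): P = [5] / [6];  Q = [1] / [2]
  Insert 4 (step 3): P = [4] / [5] / [6];  Q = [1] / [2] / [3]
  Insert 8 (step 4): P = [4, 8] / [5] / [6];  Q = [1, 4] / [2] / [3]
  Insert 1 (step 5): P = [1, 8] / [4] / [5] / [6];  Q = [1, 4] / [2] / [3] / [5]
  Insert 2 (step 6): P = [1, 2] / [4, 8] / [5] / [6];  Q = [1, 4] / [2, 6] / [3] / [5]
  Insert 7 (step 7): P = [1, 2, 7] / [4, 8] / [5] / [6];  Q = [1, 4, 7] / [2, 6] / [3] / [5]
  Insert 3 (step 8): P = [1, 2, 3] / [4, 7] / [5, 8] / [6];  Q = [1, 4, 7] / [2, 6] / [3, 8] / [5]
Final shape: (3, 2, 2, 1).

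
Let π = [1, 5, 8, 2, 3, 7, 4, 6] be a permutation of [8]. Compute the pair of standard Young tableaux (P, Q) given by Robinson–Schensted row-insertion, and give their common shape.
P = [1, 2, 3, 4, 6] / [5, 7] / [8];  Q = [1, 2, 3, 6, 8] / [4, 5] / [7];  common shape = (5, 2, 1)

Row-insert the values π_1, π_2, … into P one at a time, bumping the leftmost entry strictly greater than the inserted value down to the next row. The recording tableau Q records, in position (i, j), the step at which that cell was added to P.
  Insert 1 (step 1): P = [1];  Q = [1]
  Insert 5 (step 2): P = [1, 5];  Q = [1, 2]
  Insert 8 (step 3): P = [1, 5, 8];  Q = [1, 2, 3]
  Insert 2 (step 4): P = [1, 2, 8] / [5];  Q = [1, 2, 3] / [4]
  Insert 3 (step 5): P = [1, 2, 3] / [5, 8];  Q = [1, 2, 3] / [4, 5]
  Insert 7 (step 6): P = [1, 2, 3, 7] / [5, 8];  Q = [1, 2, 3, 6] / [4, 5]
  Insert 4 (step 7): P = [1, 2, 3, 4] / [5, 7] / [8];  Q = [1, 2, 3, 6] / [4, 5] / [7]
  Insert 6 (step 8): P = [1, 2, 3, 4, 6] / [5, 7] / [8];  Q = [1, 2, 3, 6, 8] / [4, 5] / [7]
Final shape: (5, 2, 1).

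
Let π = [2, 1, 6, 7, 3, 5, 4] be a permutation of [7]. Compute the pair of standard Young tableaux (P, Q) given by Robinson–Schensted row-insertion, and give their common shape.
P = [1, 3, 4] / [2, 5, 7] / [6];  Q = [1, 3, 4] / [2, 5, 6] / [7];  common shape = (3, 3, 1)

Row-insert the values π_1, π_2, … into P one at a time, bumping the leftmost entry strictly greater than the inserted value down to the next row. The recording tableau Q records, in position (i, j), the step at which that cell was added to P.
  Insert 2 (step 1): P = [2];  Q = [1]
  Insert 1 (step 2): P = [1] / [2];  Q = [1] / [2]
  Insert 6 (step 3): P = [1, 6] / [2];  Q = [1, 3] / [2]
  Insert 7 (step 4): P = [1, 6, 7] / [2];  Q = [1, 3, 4] / [2]
  Insert 3 (step 5): P = [1, 3, 7] / [2, 6];  Q = [1, 3, 4] / [2, 5]
  Insert 5 (step 6): P = [1, 3, 5] / [2, 6, 7];  Q = [1, 3, 4] / [2, 5, 6]
  Insert 4 (step 7): P = [1, 3, 4] / [2, 5, 7] / [6];  Q = [1, 3, 4] / [2, 5, 6] / [7]
Final shape: (3, 3, 1).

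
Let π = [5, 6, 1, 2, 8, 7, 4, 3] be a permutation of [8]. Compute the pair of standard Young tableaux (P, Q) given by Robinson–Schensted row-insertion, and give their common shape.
P = [1, 2, 3] / [4, 6, 7] / [5] / [8];  Q = [1, 2, 5] / [3, 4, 6] / [7] / [8];  common shape = (3, 3, 1, 1)

Row-insert the values π_1, π_2, … into P one at a time, bumping the leftmost entry strictly greater than the inserted value down to the next row. The recording tableau Q records, in position (i, j), the step at which that cell was added to P.
  Insert 5 (step 1): P = [5];  Q = [1]
  Insert 6 (step 2): P = [5, 6];  Q = [1, 2]
  Insert 1 (step 3): P = [1, 6] / [5];  Q = [1, 2] / [3]
  Insert 2 (step 4): P = [1, 2] / [5, 6];  Q = [1, 2] / [3, 4]
  Insert 8 (step 5): P = [1, 2, 8] / [5, 6];  Q = [1, 2, 5] / [3, 4]
  Insert 7 (step 6): P = [1, 2, 7] / [5, 6, 8];  Q = [1, 2, 5] / [3, 4, 6]
  Insert 4 (step 7): P = [1, 2, 4] / [5, 6, 7] / [8];  Q = [1, 2, 5] / [3, 4, 6] / [7]
  Insert 3 (step 8): P = [1, 2, 3] / [4, 6, 7] / [5] / [8];  Q = [1, 2, 5] / [3, 4, 6] / [7] / [8]
Final shape: (3, 3, 1, 1).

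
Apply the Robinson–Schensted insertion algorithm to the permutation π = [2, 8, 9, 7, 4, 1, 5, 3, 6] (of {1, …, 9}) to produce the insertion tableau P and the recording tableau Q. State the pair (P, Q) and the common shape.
P = [1, 3, 5, 6] / [2, 4] / [7, 9] / [8];  Q = [1, 2, 3, 9] / [4, 7] / [5, 8] / [6];  common shape = (4, 2, 2, 1)

Row-insert the values π_1, π_2, … into P one at a time, bumping the leftmost entry strictly greater than the inserted value down to the next row. The recording tableau Q records, in position (i, j), the step at which that cell was added to P.
  Insert 2 (step 1): P = [2];  Q = [1]
  Insert 8 (step 2): P = [2, 8];  Q = [1, 2]
  Insert 9 (step 3): P = [2, 8, 9];  Q = [1, 2, 3]
  Insert 7 (step 4): P = [2, 7, 9] / [8];  Q = [1, 2, 3] / [4]
  Insert 4 (step 5): P = [2, 4, 9] / [7] / [8];  Q = [1, 2, 3] / [4] / [5]
  Insert 1 (step 6): P = [1, 4, 9] / [2] / [7] / [8];  Q = [1, 2, 3] / [4] / [5] / [6]
  Insert 5 (step 7): P = [1, 4, 5] / [2, 9] / [7] / [8];  Q = [1, 2, 3] / [4, 7] / [5] / [6]
  Insert 3 (step 8): P = [1, 3, 5] / [2, 4] / [7, 9] / [8];  Q = [1, 2, 3] / [4, 7] / [5, 8] / [6]
  Insert 6 (step 9): P = [1, 3, 5, 6] / [2, 4] / [7, 9] / [8];  Q = [1, 2, 3, 9] / [4, 7] / [5, 8] / [6]
Final shape: (4, 2, 2, 1).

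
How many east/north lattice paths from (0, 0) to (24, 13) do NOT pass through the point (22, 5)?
Number of paths = 3558834450

Total paths from (0, 0) to (24, 13): C(37, 24) = 3562467300. Paths through (22, 5): (paths (0, 0) → (22, 5)) × (paths (22, 5) → (24, 13)) = C(27, 22) · C(10, 2) = 80730 · 45 = 3632850. Avoidance count = 3562467300 − 3632850 = 3558834450.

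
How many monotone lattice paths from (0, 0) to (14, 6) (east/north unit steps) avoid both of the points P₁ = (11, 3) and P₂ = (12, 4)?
Number of paths = 24928

Inclusion–exclusion. Total paths: C(20, 14) = 38760. Through P₁: C(14, 11)·C(6, 3) = 7280. Through P₂: C(16, 12)·C(4, 2) = 10920. Since P₁ is strictly southwest of P₂, a monotone path through both must visit P₁ then P₂; paths through both = C(14, 11)·C(2, 1)·C(4, 2) = 4368. Avoid both = 38760 − 7280 − 10920 + 4368 = 24928.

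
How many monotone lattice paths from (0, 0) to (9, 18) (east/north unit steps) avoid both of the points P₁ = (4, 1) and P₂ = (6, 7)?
Number of paths = 3981491

Inclusion–exclusion. Total paths: C(27, 9) = 4686825. Through P₁: C(5, 4)·C(22, 5) = 131670. Through P₂: C(13, 6)·C(14, 3) = 624624. Since P₁ is strictly southwest of P₂, a monotone path through both must visit P₁ then P₂; paths through both = C(5, 4)·C(8, 2)·C(14, 3) = 50960. Avoid both = 4686825 − 131670 − 624624 + 50960 = 3981491.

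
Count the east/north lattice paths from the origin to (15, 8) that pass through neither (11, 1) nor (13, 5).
Number of paths = 402474

Inclusion–exclusion. Total paths: C(23, 15) = 490314. Through P₁: C(12, 11)·C(11, 4) = 3960. Through P₂: C(18, 13)·C(5, 2) = 85680. Since P₁ is strictly southwest of P₂, a monotone path through both must visit P₁ then P₂; paths through both = C(12, 11)·C(6, 2)·C(5, 2) = 1800. Avoid both = 490314 − 3960 − 85680 + 1800 = 402474.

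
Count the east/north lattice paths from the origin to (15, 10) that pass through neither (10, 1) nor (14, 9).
Number of paths = 1623248

Inclusion–exclusion. Total paths: C(25, 15) = 3268760. Through P₁: C(11, 10)·C(14, 5) = 22022. Through P₂: C(23, 14)·C(2, 1) = 1634380. Since P₁ is strictly southwest of P₂, a monotone path through both must visit P₁ then P₂; paths through both = C(11, 10)·C(12, 4)·C(2, 1) = 10890. Avoid both = 3268760 − 22022 − 1634380 + 10890 = 1623248.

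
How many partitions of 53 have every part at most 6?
p(53, parts ≤ 6) = 11720

Use the recurrence p(n, m) = p(n, m−1) + p(n−m, m): either the largest part is < m (count p(n, m−1)) or the largest part is exactly m (remove one copy of m, count p(n−m, m)). With p(0, ·) = 1 this gives p(53, parts ≤ 6) = 11720. (By conjugating Young diagrams, this also counts partitions of 53 into at most 6 parts.)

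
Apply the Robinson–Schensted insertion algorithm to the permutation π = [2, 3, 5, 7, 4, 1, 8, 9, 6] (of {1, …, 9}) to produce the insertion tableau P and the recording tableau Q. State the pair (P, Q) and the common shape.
P = [1, 3, 4, 6, 8, 9] / [2, 7] / [5];  Q = [1, 2, 3, 4, 7, 8] / [5, 9] / [6];  common shape = (6, 2, 1)

Row-insert the values π_1, π_2, … into P one at a time, bumping the leftmost entry strictly greater than the inserted value down to the next row. The recording tableau Q records, in position (i, j), the step at which that cell was added to P.
  Insert 2 (step 1): P = [2];  Q = [1]
  Insert 3 (step 2): P = [2, 3];  Q = [1, 2]
  Insert 5 (step 3): P = [2, 3, 5];  Q = [1, 2, 3]
  Insert 7 (step 4): P = [2, 3, 5, 7];  Q = [1, 2, 3, 4]
  Insert 4 (step 5): P = [2, 3, 4, 7] / [5];  Q = [1, 2, 3, 4] / [5]
  Insert 1 (step 6): P = [1, 3, 4, 7] / [2] / [5];  Q = [1, 2, 3, 4] / [5] / [6]
  Insert 8 (step 7): P = [1, 3, 4, 7, 8] / [2] / [5];  Q = [1, 2, 3, 4, 7] / [5] / [6]
  Insert 9 (step 8): P = [1, 3, 4, 7, 8, 9] / [2] / [5];  Q = [1, 2, 3, 4, 7, 8] / [5] / [6]
  Insert 6 (step 9): P = [1, 3, 4, 6, 8, 9] / [2, 7] / [5];  Q = [1, 2, 3, 4, 7, 8] / [5, 9] / [6]
Final shape: (6, 2, 1).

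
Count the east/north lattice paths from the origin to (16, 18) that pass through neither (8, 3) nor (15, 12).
Number of paths = 2014585800

Inclusion–exclusion. Total paths: C(34, 16) = 2203961430. Through P₁: C(11, 8)·C(23, 8) = 80901810. Through P₂: C(27, 15)·C(7, 1) = 121687020. Since P₁ is strictly southwest of P₂, a monotone path through both must visit P₁ then P₂; paths through both = C(11, 8)·C(16, 7)·C(7, 1) = 13213200. Avoid both = 2203961430 − 80901810 − 121687020 + 13213200 = 2014585800.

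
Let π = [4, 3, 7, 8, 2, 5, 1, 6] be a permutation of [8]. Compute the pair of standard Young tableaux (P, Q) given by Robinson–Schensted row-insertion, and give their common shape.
P = [1, 5, 6] / [2, 7, 8] / [3] / [4];  Q = [1, 3, 4] / [2, 6, 8] / [5] / [7];  common shape = (3, 3, 1, 1)

Row-insert the values π_1, π_2, … into P one at a time, bumping the leftmost entry strictly greater than the inserted value down to the next row. The recording tableau Q records, in position (i, j), the step at which that cell was added to P.
  Insert 4 (step 1): P = [4];  Q = [1]
  Insert 3 (step 2): P = [3] / [4];  Q = [1] / [2]
  Insert 7 (step 3): P = [3, 7] / [4];  Q = [1, 3] / [2]
  Insert 8 (step 4): P = [3, 7, 8] / [4];  Q = [1, 3, 4] / [2]
  Insert 2 (step 5): P = [2, 7, 8] / [3] / [4];  Q = [1, 3, 4] / [2] / [5]
  Insert 5 (step 6): P = [2, 5, 8] / [3, 7] / [4];  Q = [1, 3, 4] / [2, 6] / [5]
  Insert 1 (step 7): P = [1, 5, 8] / [2, 7] / [3] / [4];  Q = [1, 3, 4] / [2, 6] / [5] / [7]
  Insert 6 (step 8): P = [1, 5, 6] / [2, 7, 8] / [3] / [4];  Q = [1, 3, 4] / [2, 6, 8] / [5] / [7]
Final shape: (3, 3, 1, 1).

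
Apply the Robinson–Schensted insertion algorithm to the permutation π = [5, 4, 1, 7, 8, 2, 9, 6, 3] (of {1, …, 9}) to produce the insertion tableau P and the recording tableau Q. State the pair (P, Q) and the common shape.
P = [1, 2, 3, 9] / [4, 6, 8] / [5, 7];  Q = [1, 4, 5, 7] / [2, 6, 8] / [3, 9];  common shape = (4, 3, 2)

Row-insert the values π_1, π_2, … into P one at a time, bumping the leftmost entry strictly greater than the inserted value down to the next row. The recording tableau Q records, in position (i, j), the step at which that cell was added to P.
  Insert 5 (step 1): P = [5];  Q = [1]
  Insert 4 (step 2): P = [4] / [5];  Q = [1] / [2]
  Insert 1 (step 3): P = [1] / [4] / [5];  Q = [1] / [2] / [3]
  Insert 7 (step 4): P = [1, 7] / [4] / [5];  Q = [1, 4] / [2] / [3]
  Insert 8 (step 5): P = [1, 7, 8] / [4] / [5];  Q = [1, 4, 5] / [2] / [3]
  Insert 2 (step 6): P = [1, 2, 8] / [4, 7] / [5];  Q = [1, 4, 5] / [2, 6] / [3]
  Insert 9 (step 7): P = [1, 2, 8, 9] / [4, 7] / [5];  Q = [1, 4, 5, 7] / [2, 6] / [3]
  Insert 6 (step 8): P = [1, 2, 6, 9] / [4, 7, 8] / [5];  Q = [1, 4, 5, 7] / [2, 6, 8] / [3]
  Insert 3 (step 9): P = [1, 2, 3, 9] / [4, 6, 8] / [5, 7];  Q = [1, 4, 5, 7] / [2, 6, 8] / [3, 9]
Final shape: (4, 3, 2).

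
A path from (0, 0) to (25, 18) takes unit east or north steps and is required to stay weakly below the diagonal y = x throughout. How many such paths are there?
Number of paths = 187187399448

By the reflection principle (André's argument), the number of monotone paths to (25, 18) with n ≤ m that never go above y = x is C(43, 25) − C(43, 26) = 608359048206 − 421171648758 = 187187399448.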